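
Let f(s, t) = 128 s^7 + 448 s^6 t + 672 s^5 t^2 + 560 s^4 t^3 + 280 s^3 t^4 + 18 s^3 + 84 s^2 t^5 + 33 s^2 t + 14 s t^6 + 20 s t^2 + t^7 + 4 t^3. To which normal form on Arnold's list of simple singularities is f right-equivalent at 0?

The Hessian of f at 0 has rank 0. Corank 2; j^3 = (2*s + t)*(3*s + 2*t)^2 has shape L^2 M (L != M), so D-series; mu = 8 gives D_8.

D_8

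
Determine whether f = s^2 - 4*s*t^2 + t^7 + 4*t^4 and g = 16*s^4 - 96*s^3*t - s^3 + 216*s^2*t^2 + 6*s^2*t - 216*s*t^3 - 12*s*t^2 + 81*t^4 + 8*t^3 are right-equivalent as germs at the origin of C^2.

No.

The Hessian of f at 0 is [[2, 0], [0, 0]] with rank 1, so corank 1. A Groebner basis of the Jacobian ideal J(f) in C{s,t} is {s^3, -s/2 + t^2}; counting standard monomials gives mu = 6. Corank 1: A-series; mu = 6 gives A_6. The Hessian of g at 0 is [[0, 0], [0, 0]] with rank 0, so corank 2. A Groebner basis of the Jacobian ideal J(g) in C{s,t} is {t^4, s*t^2 - 11*t^3/6, s^2 - 4*s*t + 4*t^2}; counting standard monomials gives mu = 6. Corank 2; j^3 = -(s - 2*t)^3 is a perfect cube, so E-series; the 4-jet and mu = 6 give E_6. f is A_6 but g is E_6, hence not right-equivalent.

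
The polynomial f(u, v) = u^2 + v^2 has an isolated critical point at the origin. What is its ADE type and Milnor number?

The Hessian of f at 0 has rank 2. Corank 0: nondegenerate Morse point, so A_1.

Type A_1, Milnor number mu = 1.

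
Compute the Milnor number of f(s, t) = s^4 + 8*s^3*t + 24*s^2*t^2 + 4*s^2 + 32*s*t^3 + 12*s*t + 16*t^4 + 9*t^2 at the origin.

The Hessian of f at 0 has rank 1. Corank 1: A-series; mu = 3 gives A_3.

3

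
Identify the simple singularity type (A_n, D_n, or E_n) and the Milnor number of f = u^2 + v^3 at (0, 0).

Type A_{2}, Milnor number mu = 2.

The Hessian of f at 0 has rank 1. Corank 1: A-series; mu = 2 gives A_2.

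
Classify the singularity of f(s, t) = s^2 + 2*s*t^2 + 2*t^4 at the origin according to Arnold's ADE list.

A_{3}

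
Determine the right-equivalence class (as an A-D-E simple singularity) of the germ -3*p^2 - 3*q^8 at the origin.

A7

The Hessian of f at 0 is [[-6, 0], [0, 0]] with rank 1, so corank 1. A Groebner basis of the Jacobian ideal J(f) in C{p,q} is {q^7, p}; counting standard monomials gives mu = 7. Corank 1: A-series; mu = 7 gives A_7.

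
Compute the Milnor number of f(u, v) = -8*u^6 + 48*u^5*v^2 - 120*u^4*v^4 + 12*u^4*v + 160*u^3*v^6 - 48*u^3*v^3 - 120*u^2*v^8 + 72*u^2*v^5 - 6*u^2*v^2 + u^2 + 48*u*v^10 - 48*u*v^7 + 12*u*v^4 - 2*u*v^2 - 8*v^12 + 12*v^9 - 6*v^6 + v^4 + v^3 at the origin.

2

The Hessian of f at 0 has rank 1. Corank 1: A-series; mu = 2 gives A_2.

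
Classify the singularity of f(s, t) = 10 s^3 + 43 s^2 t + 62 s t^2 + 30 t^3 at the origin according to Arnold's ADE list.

The Hessian of f at 0 has rank 0. Corank 2; j^3 = (2*s + 3*t)*(5*s^2 + 14*s*t + 10*t^2) splits into three distinct lines over C (the quadratic factor has nonzero discriminant), so D_4.

D4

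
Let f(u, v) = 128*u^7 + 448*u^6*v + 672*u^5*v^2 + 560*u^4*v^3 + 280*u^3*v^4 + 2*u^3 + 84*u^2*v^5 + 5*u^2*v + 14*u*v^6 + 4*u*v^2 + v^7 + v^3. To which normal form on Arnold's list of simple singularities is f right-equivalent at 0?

D_{8}

The Hessian of f at 0 is [[0, 0], [0, 0]] with rank 0, so corank 2. A Groebner basis of the Jacobian ideal J(f) in C{u,v} is {u*v/14 + v^6 + v^2/14, u*v^2 + v^3, u^2 + 3*u*v/2 + v^2/2}; counting standard monomials gives mu = 8. Corank 2; j^3 = (u + v)^2*(2*u + v) has shape L^2 M (L != M), so D-series; mu = 8 gives D_8.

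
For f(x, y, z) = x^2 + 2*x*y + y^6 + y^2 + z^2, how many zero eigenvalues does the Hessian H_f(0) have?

1

The Hessian at 0 is [[2, 2, 0], [2, 2, 0], [0, 0, 2]] of rank 2; hence corank 1.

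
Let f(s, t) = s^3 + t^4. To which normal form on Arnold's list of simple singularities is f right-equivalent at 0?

E6

The Hessian of f at 0 is [[0, 0], [0, 0]] with rank 0, so corank 2. A Groebner basis of the Jacobian ideal J(f) in C{s,t} is {t^3, s^2}; counting standard monomials gives mu = 6. Corank 2; j^3 = s^3 is a perfect cube, so E-series; the 4-jet and mu = 6 give E_6.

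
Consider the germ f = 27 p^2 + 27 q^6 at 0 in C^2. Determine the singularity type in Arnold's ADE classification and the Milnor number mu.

Type A5, Milnor number mu = 5.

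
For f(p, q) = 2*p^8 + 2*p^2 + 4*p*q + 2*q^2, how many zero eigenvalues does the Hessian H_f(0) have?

1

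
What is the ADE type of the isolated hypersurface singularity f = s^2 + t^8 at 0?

The Hessian of f at 0 has rank 1. Corank 1: A-series; mu = 7 gives A_7.

A7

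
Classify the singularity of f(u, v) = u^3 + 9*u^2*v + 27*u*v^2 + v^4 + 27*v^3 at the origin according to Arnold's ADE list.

E6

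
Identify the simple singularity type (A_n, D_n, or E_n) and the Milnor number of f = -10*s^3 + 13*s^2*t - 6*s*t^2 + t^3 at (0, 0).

The Hessian of f at 0 is [[0, 0], [0, 0]] with rank 0, so corank 2. A Groebner basis of the Jacobian ideal J(f) in C{s,t} is {t^3, s^2 - 3*t^2/11, s*t - 6*t^2/11}; counting standard monomials gives mu = 4. Corank 2; j^3 = -(2*s - t)*(5*s^2 - 4*s*t + t^2) splits into three distinct lines over C (the quadratic factor has nonzero discriminant), so D_4.

Type D_4, Milnor number mu = 4.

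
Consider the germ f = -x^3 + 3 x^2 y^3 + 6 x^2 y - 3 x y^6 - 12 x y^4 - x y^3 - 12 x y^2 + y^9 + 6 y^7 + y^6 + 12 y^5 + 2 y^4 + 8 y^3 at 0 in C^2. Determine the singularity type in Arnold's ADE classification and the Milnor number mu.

Type E_7, Milnor number mu = 7.

The Hessian of f at 0 has rank 0. Corank 2; j^3 = -(x - 2*y)^3 is a perfect cube, so E-series; the 4-jet and mu = 7 give E_7.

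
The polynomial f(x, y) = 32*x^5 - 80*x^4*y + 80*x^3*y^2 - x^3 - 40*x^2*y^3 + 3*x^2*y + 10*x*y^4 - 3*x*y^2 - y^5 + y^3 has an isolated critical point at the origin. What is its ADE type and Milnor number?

Type E8, Milnor number mu = 8.

The Hessian of f at 0 has rank 0. Corank 2; j^3 = -(x - y)^3 is a perfect cube, so E-series; the 5-jet and mu = 8 give E_8.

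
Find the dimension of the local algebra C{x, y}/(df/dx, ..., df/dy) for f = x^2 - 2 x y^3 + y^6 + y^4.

3

The Hessian of f at 0 is [[2, 0], [0, 0]] with rank 1, so corank 1. A Groebner basis of the Jacobian ideal J(f) in C{x,y} is {y^3, x}; counting standard monomials gives mu = 3. Corank 1: A-series; mu = 3 gives A_3.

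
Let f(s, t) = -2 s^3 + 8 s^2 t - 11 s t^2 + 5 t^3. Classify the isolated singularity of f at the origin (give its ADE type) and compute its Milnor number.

Type D_4, Milnor number mu = 4.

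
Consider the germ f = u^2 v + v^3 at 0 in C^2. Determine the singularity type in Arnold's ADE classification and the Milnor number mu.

Type D_4, Milnor number mu = 4.

The Hessian of f at 0 has rank 0. Corank 2; j^3 = v*(u^2 + v^2) splits into three distinct lines over C (the quadratic factor has nonzero discriminant), so D_4.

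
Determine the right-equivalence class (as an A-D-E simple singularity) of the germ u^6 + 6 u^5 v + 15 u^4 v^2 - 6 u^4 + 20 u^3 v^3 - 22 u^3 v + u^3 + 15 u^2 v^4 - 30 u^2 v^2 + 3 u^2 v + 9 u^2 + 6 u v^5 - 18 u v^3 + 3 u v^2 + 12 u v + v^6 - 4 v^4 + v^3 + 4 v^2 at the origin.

The Hessian of f at 0 has rank 1. Corank 1: A-series; mu = 2 gives A_2.

A_{2}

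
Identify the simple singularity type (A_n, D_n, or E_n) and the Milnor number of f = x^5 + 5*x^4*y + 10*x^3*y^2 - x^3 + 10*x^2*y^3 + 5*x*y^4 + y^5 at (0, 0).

The Hessian of f at 0 is [[0, 0], [0, 0]] with rank 0, so corank 2. A Groebner basis of the Jacobian ideal J(f) in C{x,y} is {y^5, x*y^3 + y^4/4, x^2}; counting standard monomials gives mu = 8. Corank 2; j^3 = -x^3 is a perfect cube, so E-series; the 5-jet and mu = 8 give E_8.

Type E8, Milnor number mu = 8.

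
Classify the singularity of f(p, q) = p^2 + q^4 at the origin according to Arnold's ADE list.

A_3

The Hessian of f at 0 has rank 1. Corank 1: A-series; mu = 3 gives A_3.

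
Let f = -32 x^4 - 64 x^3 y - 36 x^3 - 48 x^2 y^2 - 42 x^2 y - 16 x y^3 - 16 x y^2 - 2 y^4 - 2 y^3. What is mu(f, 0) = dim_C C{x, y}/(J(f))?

5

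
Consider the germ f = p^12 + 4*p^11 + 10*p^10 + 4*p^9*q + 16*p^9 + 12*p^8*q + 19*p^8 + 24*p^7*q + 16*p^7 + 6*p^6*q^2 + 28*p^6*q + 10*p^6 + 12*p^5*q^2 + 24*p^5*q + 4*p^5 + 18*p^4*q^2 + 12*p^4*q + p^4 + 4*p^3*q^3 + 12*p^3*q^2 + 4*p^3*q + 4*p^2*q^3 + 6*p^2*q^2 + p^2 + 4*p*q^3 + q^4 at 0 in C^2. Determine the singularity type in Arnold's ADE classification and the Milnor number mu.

The Hessian of f at 0 has rank 1. Corank 1: A-series; mu = 3 gives A_3.

Type A_{3}, Milnor number mu = 3.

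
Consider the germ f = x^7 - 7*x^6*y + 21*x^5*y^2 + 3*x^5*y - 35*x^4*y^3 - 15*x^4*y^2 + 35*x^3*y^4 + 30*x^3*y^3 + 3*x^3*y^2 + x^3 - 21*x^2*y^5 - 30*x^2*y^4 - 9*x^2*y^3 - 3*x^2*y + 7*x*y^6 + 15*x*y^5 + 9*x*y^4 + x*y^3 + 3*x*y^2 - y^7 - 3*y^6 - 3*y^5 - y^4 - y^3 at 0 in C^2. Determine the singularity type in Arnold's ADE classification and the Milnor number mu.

The Hessian of f at 0 is [[0, 0], [0, 0]] with rank 0, so corank 2. A Groebner basis of the Jacobian ideal J(f) in C{x,y} is {x^3 - 3*x^2*y - 6*x^2 + 12*x*y - 6*y^2, 3*x^2 + x*y^2 - 6*x*y + 3*y^2, 3*x^2 - 6*x*y + y^3 + 3*y^2}; counting standard monomials gives mu = 7. Corank 2; j^3 = (x - y)^3 is a perfect cube, so E-series; the 4-jet and mu = 7 give E_7.

Type E7, Milnor number mu = 7.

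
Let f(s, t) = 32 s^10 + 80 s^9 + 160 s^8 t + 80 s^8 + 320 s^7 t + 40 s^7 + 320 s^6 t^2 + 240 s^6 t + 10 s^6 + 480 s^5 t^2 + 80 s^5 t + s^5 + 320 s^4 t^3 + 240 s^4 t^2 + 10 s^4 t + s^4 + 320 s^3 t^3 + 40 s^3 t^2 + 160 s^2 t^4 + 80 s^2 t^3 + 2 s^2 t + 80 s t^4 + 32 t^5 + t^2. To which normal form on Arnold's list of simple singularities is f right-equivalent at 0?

A_4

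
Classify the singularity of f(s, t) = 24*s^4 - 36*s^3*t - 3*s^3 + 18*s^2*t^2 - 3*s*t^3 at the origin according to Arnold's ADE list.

E_7

The Hessian of f at 0 has rank 0. Corank 2; j^3 = -3*s^3 is a perfect cube, so E-series; the 4-jet and mu = 7 give E_7.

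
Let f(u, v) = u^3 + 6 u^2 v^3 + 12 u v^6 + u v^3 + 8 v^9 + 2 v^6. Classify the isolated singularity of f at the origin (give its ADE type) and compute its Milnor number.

The Hessian of f at 0 is [[0, 0], [0, 0]] with rank 0, so corank 2. A Groebner basis of the Jacobian ideal J(f) in C{u,v} is {u^3, u*v^2, 3*u^2 + v^3}; counting standard monomials gives mu = 7. Corank 2; j^3 = u^3 is a perfect cube, so E-series; the 4-jet and mu = 7 give E_7.

Type E7, Milnor number mu = 7.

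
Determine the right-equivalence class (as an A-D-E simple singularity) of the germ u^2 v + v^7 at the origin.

The Hessian of f at 0 is [[0, 0], [0, 0]] with rank 0, so corank 2. A Groebner basis of the Jacobian ideal J(f) in C{u,v} is {u^2/7 + v^6, u^3, u*v}; counting standard monomials gives mu = 8. Corank 2; j^3 = u^2*v has shape L^2 M (L != M), so D-series; mu = 8 gives D_8.

D_8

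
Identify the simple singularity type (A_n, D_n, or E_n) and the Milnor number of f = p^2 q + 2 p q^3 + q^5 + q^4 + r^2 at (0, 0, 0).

Type D_5, Milnor number mu = 5.

The Hessian of f at 0 is [[0, 0, 0], [0, 0, 0], [0, 0, 2]] with rank 1, so corank 2. A Groebner basis of the Jacobian ideal J(f) in C{p,q,r} is {p*q^2, p*q + q^3, p^2 - 4*p*q, r}; counting standard monomials gives mu = 5. Corank 2; j^3 = p^2*q has shape L^2 M (L != M), so D-series; mu = 5 gives D_5.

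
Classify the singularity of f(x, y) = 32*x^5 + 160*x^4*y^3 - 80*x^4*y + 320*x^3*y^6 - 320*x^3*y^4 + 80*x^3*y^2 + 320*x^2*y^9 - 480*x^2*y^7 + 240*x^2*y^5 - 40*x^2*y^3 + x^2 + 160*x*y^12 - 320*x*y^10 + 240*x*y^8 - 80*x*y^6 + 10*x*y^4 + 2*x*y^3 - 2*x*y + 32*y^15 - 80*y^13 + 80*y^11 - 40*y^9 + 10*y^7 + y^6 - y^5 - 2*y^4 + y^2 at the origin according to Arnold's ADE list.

The Hessian of f at 0 is [[2, -2], [-2, 2]] with rank 1, so corank 1. A Groebner basis of the Jacobian ideal J(f) in C{x,y} is {x + y^3 - y, x^2 - y^2, x*y - y^2}; counting standard monomials gives mu = 4. Corank 1: A-series; mu = 4 gives A_4.

A_{4}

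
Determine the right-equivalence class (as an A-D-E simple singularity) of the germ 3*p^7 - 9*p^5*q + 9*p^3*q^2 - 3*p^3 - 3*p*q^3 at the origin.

E7

The Hessian of f at 0 has rank 0. Corank 2; j^3 = -3*p^3 is a perfect cube, so E-series; the 4-jet and mu = 7 give E_7.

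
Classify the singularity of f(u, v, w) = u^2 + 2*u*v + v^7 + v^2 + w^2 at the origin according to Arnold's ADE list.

A_6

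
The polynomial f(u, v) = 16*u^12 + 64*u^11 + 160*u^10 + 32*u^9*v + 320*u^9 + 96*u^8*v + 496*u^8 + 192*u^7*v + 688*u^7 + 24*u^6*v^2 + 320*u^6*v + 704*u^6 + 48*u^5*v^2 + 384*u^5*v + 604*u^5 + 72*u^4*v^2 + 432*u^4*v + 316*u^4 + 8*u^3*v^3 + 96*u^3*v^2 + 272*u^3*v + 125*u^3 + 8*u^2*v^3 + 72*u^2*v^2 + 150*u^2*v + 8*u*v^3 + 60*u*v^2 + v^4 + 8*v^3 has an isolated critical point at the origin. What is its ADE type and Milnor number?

The Hessian of f at 0 is [[0, 0], [0, 0]] with rank 0, so corank 2. A Groebner basis of the Jacobian ideal J(f) in C{u,v} is {u^3 + 75*u^2/8 + 15*u*v/2 + 3*v^2/2, u^2*v - 175*u^2/8 - 35*u*v/2 - 7*v^2/2, 1625*u^2/32 + u*v^2 + 325*u*v/8 + 65*v^2/8, -1875*u^2/16 - 375*u*v/4 + v^3 - 75*v^2/4}; counting standard monomials gives mu = 6. Corank 2; j^3 = (5*u + 2*v)^3 is a perfect cube, so E-series; the 4-jet and mu = 6 give E_6.

Type E_{6}, Milnor number mu = 6.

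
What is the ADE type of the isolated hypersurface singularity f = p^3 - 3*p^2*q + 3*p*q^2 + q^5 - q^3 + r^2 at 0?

E8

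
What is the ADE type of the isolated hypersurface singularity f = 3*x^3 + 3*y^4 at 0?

E_{6}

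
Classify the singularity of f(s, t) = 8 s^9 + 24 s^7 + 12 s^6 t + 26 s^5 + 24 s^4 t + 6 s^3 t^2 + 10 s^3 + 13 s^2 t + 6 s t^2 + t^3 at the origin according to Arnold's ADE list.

The Hessian of f at 0 is [[0, 0], [0, 0]] with rank 0, so corank 2. A Groebner basis of the Jacobian ideal J(f) in C{s,t} is {t^3, s^2 - 3*t^2/11, s*t + 6*t^2/11}; counting standard monomials gives mu = 4. Corank 2; j^3 = (2*s + t)*(5*s^2 + 4*s*t + t^2) splits into three distinct lines over C (the quadratic factor has nonzero discriminant), so D_4.

D_4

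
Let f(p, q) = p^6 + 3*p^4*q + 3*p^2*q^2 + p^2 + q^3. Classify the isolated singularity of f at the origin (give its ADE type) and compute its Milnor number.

The Hessian of f at 0 has rank 1. Corank 1: A-series; mu = 2 gives A_2.

Type A2, Milnor number mu = 2.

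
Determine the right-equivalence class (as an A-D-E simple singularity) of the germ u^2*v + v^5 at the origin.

D_6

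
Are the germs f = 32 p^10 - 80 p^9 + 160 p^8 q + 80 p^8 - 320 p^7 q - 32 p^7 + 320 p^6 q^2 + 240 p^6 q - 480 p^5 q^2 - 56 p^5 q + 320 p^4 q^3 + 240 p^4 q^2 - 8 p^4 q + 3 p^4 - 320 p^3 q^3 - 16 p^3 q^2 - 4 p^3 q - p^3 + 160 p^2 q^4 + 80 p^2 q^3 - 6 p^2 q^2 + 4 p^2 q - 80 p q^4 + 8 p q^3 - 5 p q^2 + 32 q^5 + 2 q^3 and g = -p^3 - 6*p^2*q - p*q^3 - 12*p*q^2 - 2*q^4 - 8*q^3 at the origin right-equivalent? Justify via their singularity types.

The Hessian of f at 0 has rank 0. Corank 2; j^3 = -(p - 2*q)*(p - q)^2 has shape L^2 M (L != M), so D-series; mu = 5 gives D_5. The Hessian of g at 0 has rank 0. Corank 2; j^3 = -(p + 2*q)^3 is a perfect cube, so E-series; the 4-jet and mu = 7 give E_7. f is D_5 but g is E_7, hence not right-equivalent.

No.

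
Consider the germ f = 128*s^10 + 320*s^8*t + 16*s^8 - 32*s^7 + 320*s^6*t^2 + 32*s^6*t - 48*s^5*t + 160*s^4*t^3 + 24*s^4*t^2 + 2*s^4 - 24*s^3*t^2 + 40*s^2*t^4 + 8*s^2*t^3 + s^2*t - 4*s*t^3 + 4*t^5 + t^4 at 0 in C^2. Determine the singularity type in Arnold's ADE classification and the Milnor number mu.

Type D5, Milnor number mu = 5.

The Hessian of f at 0 is [[0, 0], [0, 0]] with rank 0, so corank 2. A Groebner basis of the Jacobian ideal J(f) in C{s,t} is {s*t^2, -s*t/2 + t^3, s^2 + 2*s*t}; counting standard monomials gives mu = 5. Corank 2; j^3 = s^2*t has shape L^2 M (L != M), so D-series; mu = 5 gives D_5.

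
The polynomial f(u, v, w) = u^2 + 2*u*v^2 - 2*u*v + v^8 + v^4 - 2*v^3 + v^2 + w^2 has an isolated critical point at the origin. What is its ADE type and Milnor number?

Type A7, Milnor number mu = 7.

The Hessian of f at 0 has rank 2. Corank 1: A-series; mu = 7 gives A_7.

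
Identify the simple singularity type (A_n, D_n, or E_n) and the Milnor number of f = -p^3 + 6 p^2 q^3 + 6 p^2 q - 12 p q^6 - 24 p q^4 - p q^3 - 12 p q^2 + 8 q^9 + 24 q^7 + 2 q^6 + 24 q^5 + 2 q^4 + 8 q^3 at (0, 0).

Type E_7, Milnor number mu = 7.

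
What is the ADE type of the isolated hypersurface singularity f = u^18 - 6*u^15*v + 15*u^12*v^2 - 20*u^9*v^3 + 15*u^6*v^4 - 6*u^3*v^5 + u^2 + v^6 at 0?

A_{5}

The Hessian of f at 0 has rank 1. Corank 1: A-series; mu = 5 gives A_5.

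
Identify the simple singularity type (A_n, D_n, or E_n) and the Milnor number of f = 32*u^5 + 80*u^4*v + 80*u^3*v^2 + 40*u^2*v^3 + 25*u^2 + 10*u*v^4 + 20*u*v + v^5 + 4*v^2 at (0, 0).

The Hessian of f at 0 has rank 1. Corank 1: A-series; mu = 4 gives A_4.

Type A4, Milnor number mu = 4.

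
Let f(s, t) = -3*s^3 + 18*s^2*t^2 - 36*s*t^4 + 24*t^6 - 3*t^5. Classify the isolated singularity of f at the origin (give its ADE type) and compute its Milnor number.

The Hessian of f at 0 has rank 0. Corank 2; j^3 = -3*s^3 is a perfect cube, so E-series; the 5-jet and mu = 8 give E_8.

Type E_{8}, Milnor number mu = 8.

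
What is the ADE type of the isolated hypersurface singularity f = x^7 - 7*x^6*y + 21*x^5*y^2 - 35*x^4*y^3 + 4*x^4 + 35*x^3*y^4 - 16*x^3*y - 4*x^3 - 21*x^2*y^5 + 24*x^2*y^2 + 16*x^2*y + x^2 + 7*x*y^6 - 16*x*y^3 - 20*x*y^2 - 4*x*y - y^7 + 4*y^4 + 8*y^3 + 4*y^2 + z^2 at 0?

A_{6}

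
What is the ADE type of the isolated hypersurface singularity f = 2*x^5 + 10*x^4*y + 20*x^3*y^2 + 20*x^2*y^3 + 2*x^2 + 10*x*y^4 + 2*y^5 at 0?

The Hessian of f at 0 has rank 1. Corank 1: A-series; mu = 4 gives A_4.

A_4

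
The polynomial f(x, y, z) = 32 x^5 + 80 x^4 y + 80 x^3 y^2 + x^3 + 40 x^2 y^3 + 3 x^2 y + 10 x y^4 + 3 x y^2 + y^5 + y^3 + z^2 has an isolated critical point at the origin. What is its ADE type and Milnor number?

Type E8, Milnor number mu = 8.

The Hessian of f at 0 has rank 1. Corank 2; j^3 = (x + y)^3 is a perfect cube, so E-series; the 5-jet and mu = 8 give E_8.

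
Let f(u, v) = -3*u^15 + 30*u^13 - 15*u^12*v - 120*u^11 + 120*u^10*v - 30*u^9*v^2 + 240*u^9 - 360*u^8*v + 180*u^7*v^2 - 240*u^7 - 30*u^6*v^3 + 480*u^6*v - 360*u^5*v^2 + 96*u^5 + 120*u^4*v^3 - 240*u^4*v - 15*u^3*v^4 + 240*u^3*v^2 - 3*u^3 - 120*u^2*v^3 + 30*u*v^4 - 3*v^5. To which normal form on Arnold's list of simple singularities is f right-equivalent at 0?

The Hessian of f at 0 is [[0, 0], [0, 0]] with rank 0, so corank 2. A Groebner basis of the Jacobian ideal J(f) in C{u,v} is {v^5, u*v^3 - v^4/8, u^2}; counting standard monomials gives mu = 8. Corank 2; j^3 = -3*u^3 is a perfect cube, so E-series; the 5-jet and mu = 8 give E_8.

E_{8}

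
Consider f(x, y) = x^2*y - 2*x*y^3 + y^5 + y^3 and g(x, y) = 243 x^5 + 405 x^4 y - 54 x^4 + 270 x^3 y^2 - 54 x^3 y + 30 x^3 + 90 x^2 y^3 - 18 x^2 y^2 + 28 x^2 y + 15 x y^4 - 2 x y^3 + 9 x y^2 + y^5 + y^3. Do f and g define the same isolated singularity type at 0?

Yes.

The Hessian of f at 0 is [[0, 0], [0, 0]] with rank 0, so corank 2. A Groebner basis of the Jacobian ideal J(f) in C{x,y} is {y^3, x^2 + 3*y^2, x*y}; counting standard monomials gives mu = 4. Corank 2; j^3 = y*(x^2 + y^2) splits into three distinct lines over C (the quadratic factor has nonzero discriminant), so D_4. The Hessian of g at 0 is [[0, 0], [0, 0]] with rank 0, so corank 2. A Groebner basis of the Jacobian ideal J(g) in C{x,y} is {y^3, x^2 - 3*y^2/26, x*y + 9*y^2/26}; counting standard monomials gives mu = 4. Corank 2; j^3 = (3*x + y)*(10*x^2 + 6*x*y + y^2) splits into three distinct lines over C (the quadratic factor has nonzero discriminant), so D_4. Both have type D_4, hence right-equivalent.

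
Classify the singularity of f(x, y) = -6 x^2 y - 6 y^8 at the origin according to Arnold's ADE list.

D9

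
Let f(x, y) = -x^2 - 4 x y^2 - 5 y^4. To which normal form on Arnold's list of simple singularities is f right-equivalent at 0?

The Hessian of f at 0 is [[-2, 0], [0, 0]] with rank 1, so corank 1. A Groebner basis of the Jacobian ideal J(f) in C{x,y} is {x^2, x*y, x/2 + y^2}; counting standard monomials gives mu = 3. Corank 1: A-series; mu = 3 gives A_3.

A_{3}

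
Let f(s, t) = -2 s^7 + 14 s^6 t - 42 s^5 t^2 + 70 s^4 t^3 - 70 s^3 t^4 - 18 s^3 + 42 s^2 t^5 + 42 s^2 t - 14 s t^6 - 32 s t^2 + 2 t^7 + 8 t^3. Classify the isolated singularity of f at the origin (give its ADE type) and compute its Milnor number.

The Hessian of f at 0 is [[0, 0], [0, 0]] with rank 0, so corank 2. A Groebner basis of the Jacobian ideal J(f) in C{s,t} is {2187*s*t/7 + t^6 - 1458*t^2/7, s*t^2 - 2*t^3/3, s^2 - 5*s*t/3 + 2*t^2/3}; counting standard monomials gives mu = 8. Corank 2; j^3 = -2*(s - t)*(3*s - 2*t)^2 has shape L^2 M (L != M), so D-series; mu = 8 gives D_8.

Type D8, Milnor number mu = 8.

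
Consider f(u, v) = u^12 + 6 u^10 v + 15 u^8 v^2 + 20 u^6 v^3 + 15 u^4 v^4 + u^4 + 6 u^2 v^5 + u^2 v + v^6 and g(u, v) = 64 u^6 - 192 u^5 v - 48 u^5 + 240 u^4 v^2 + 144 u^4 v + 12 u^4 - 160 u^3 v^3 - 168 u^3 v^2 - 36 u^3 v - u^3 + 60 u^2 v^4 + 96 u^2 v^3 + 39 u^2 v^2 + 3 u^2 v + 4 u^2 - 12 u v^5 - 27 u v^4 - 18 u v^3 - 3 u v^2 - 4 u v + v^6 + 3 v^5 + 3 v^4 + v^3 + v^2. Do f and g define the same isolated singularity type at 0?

The Hessian of f at 0 has rank 0. Corank 2; j^3 = u^2*v has shape L^2 M (L != M), so D-series; mu = 7 gives D_7. The Hessian of g at 0 has rank 1. Corank 1: A-series; mu = 2 gives A_2. f is D_7 but g is A_2, hence not right-equivalent.

No.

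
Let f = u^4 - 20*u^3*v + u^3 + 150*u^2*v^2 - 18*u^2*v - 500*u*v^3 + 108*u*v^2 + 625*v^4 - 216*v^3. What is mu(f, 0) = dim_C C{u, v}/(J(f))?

6

The Hessian of f at 0 has rank 0. Corank 2; j^3 = (u - 6*v)^3 is a perfect cube, so E-series; the 4-jet and mu = 6 give E_6.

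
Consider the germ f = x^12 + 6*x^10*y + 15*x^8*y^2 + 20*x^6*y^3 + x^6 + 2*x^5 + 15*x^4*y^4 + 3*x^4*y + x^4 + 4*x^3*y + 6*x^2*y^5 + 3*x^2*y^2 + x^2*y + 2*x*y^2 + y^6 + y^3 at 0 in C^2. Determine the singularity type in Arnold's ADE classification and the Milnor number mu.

The Hessian of f at 0 is [[0, 0], [0, 0]] with rank 0, so corank 2. A Groebner basis of the Jacobian ideal J(f) in C{x,y} is {-5*x^2/9 - 8*x*y/9 + y^4 + 2*y^3/9 - y^2/3, x^3 - x^2/3 - 7*x*y/3 - 2*y^3/3 - 2*y^2, x^2*y + x*y + y^2, x^2/9 + x*y^2 - 2*x*y/9 + 5*y^3/9 - y^2/3}; counting standard monomials gives mu = 7. Corank 2; j^3 = y*(x + y)^2 has shape L^2 M (L != M), so D-series; mu = 7 gives D_7.

Type D_{7}, Milnor number mu = 7.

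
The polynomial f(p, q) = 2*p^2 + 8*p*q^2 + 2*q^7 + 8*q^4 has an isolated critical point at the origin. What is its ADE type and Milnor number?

The Hessian of f at 0 has rank 1. Corank 1: A-series; mu = 6 gives A_6.

Type A_{6}, Milnor number mu = 6.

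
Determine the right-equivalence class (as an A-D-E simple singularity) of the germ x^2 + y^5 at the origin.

A4

The Hessian of f at 0 is [[2, 0], [0, 0]] with rank 1, so corank 1. A Groebner basis of the Jacobian ideal J(f) in C{x,y} is {y^4, x}; counting standard monomials gives mu = 4. Corank 1: A-series; mu = 4 gives A_4.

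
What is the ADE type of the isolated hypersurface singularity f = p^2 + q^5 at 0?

The Hessian of f at 0 has rank 1. Corank 1: A-series; mu = 4 gives A_4.

A_{4}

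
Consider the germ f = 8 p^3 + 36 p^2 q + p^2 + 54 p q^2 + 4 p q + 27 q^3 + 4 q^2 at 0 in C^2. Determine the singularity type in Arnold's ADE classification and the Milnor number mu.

Type A_2, Milnor number mu = 2.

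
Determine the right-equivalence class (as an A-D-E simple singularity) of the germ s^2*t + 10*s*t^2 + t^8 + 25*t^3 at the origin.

The Hessian of f at 0 has rank 0. Corank 2; j^3 = t*(s + 5*t)^2 has shape L^2 M (L != M), so D-series; mu = 9 gives D_9.

D_{9}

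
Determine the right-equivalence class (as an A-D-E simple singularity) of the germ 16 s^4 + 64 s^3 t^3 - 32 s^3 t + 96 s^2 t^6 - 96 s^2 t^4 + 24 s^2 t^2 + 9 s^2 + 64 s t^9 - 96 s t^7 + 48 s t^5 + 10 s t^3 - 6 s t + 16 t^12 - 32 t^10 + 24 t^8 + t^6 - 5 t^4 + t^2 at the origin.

The Hessian of f at 0 has rank 1. Corank 1: A-series; mu = 3 gives A_3.

A_{3}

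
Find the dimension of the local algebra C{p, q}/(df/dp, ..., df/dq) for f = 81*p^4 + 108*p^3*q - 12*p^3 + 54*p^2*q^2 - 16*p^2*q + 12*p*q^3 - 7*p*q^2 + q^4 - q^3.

5

The Hessian of f at 0 has rank 0. Corank 2; j^3 = -(2*p + q)^2*(3*p + q) has shape L^2 M (L != M), so D-series; mu = 5 gives D_5.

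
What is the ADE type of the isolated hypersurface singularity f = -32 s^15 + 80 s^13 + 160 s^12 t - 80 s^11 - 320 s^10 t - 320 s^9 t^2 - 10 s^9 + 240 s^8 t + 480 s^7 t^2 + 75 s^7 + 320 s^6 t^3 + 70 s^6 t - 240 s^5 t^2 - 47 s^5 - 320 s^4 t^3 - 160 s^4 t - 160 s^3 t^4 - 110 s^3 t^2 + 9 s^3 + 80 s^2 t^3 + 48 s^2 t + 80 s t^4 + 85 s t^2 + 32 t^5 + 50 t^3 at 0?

The Hessian of f at 0 has rank 0. Corank 2; j^3 = (s + 2*t)*(3*s + 5*t)^2 has shape L^2 M (L != M), so D-series; mu = 6 gives D_6.

D_{6}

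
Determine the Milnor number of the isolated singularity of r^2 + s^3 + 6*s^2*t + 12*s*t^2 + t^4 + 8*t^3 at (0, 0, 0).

6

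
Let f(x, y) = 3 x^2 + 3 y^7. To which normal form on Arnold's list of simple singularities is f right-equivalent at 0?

A_6

The Hessian of f at 0 has rank 1. Corank 1: A-series; mu = 6 gives A_6.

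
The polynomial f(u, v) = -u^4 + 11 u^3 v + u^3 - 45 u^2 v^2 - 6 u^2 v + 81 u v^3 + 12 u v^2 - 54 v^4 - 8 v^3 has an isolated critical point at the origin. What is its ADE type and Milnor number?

The Hessian of f at 0 is [[0, 0], [0, 0]] with rank 0, so corank 2. A Groebner basis of the Jacobian ideal J(f) in C{u,v} is {3*u^2 - 12*u*v + v^4 + v^3 + 12*v^2, u^3 - 30*u^2 + 120*u*v - 18*v^3 - 120*v^2, u^2*v - 9*u^2 + 36*u*v - 7*v^3 - 36*v^2, -2*u^2 + u*v^2 + 8*u*v - 8*v^3/3 - 8*v^2}; counting standard monomials gives mu = 7. Corank 2; j^3 = (u - 2*v)^3 is a perfect cube, so E-series; the 4-jet and mu = 7 give E_7.

Type E_{7}, Milnor number mu = 7.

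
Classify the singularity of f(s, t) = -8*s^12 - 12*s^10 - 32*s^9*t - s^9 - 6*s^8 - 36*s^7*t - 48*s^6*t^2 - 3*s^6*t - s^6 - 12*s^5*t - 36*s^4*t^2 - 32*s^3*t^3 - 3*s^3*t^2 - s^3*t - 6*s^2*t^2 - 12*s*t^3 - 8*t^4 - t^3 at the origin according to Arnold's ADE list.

E_7

The Hessian of f at 0 has rank 0. Corank 2; j^3 = -t^3 is a perfect cube, so E-series; the 4-jet and mu = 7 give E_7.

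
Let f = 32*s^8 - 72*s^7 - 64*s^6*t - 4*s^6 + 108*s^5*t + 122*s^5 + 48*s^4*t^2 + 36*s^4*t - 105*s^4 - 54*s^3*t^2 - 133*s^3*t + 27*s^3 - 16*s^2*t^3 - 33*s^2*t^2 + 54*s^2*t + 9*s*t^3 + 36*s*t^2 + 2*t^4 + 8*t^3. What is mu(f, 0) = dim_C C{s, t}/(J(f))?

7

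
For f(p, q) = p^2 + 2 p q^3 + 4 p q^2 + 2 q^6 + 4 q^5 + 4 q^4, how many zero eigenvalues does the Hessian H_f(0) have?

1

Hessian at 0 has rank 1.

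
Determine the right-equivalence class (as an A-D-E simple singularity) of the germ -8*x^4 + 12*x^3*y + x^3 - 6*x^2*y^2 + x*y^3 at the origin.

E_7

The Hessian of f at 0 has rank 0. Corank 2; j^3 = x^3 is a perfect cube, so E-series; the 4-jet and mu = 7 give E_7.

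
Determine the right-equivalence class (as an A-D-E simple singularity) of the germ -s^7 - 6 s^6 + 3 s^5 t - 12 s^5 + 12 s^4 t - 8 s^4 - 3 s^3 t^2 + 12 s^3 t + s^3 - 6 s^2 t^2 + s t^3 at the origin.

E7

The Hessian of f at 0 has rank 0. Corank 2; j^3 = s^3 is a perfect cube, so E-series; the 4-jet and mu = 7 give E_7.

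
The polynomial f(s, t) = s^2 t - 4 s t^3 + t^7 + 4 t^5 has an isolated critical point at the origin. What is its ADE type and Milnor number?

Type D_{8}, Milnor number mu = 8.

The Hessian of f at 0 has rank 0. Corank 2; j^3 = s^2*t has shape L^2 M (L != M), so D-series; mu = 8 gives D_8.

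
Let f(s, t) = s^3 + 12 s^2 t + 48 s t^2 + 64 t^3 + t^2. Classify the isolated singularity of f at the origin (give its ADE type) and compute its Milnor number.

Type A_{2}, Milnor number mu = 2.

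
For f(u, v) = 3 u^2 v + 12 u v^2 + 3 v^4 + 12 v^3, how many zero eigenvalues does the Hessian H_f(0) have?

2

Hessian at 0 has rank 0.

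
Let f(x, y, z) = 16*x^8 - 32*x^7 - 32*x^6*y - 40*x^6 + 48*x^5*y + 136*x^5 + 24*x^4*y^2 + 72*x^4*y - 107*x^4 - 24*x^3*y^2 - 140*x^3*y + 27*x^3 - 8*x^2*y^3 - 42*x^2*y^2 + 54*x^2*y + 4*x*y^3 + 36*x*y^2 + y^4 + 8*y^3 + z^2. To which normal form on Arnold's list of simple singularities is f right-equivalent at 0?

E6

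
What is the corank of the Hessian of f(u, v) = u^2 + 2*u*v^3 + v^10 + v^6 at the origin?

1

The Hessian at 0 is [[2, 0], [0, 0]] of rank 1; hence corank 1.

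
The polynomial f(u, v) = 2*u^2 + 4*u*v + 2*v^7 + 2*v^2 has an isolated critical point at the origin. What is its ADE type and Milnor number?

The Hessian of f at 0 has rank 1. Corank 1: A-series; mu = 6 gives A_6.

Type A_{6}, Milnor number mu = 6.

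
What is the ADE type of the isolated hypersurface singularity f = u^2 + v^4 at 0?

A_{3}

The Hessian of f at 0 has rank 1. Corank 1: A-series; mu = 3 gives A_3.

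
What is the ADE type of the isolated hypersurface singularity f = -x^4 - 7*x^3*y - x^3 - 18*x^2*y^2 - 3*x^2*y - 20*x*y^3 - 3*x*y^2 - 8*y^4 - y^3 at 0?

E7

The Hessian of f at 0 is [[0, 0], [0, 0]] with rank 0, so corank 2. A Groebner basis of the Jacobian ideal J(f) in C{x,y} is {3*x^2 + 6*x*y + y^4 + y^3 + 3*y^2, x^3 + 9*x^2 + 18*x*y + 4*y^3 + 9*y^2, x^2*y - 5*x^2 - 10*x*y - 8*y^3/3 - 5*y^2, 2*x^2 + x*y^2 + 4*x*y + 5*y^3/3 + 2*y^2}; counting standard monomials gives mu = 7. Corank 2; j^3 = -(x + y)^3 is a perfect cube, so E-series; the 4-jet and mu = 7 give E_7.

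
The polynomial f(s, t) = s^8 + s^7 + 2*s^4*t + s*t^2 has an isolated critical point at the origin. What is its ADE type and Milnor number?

Type D_9, Milnor number mu = 9.

The Hessian of f at 0 has rank 0. Corank 2; j^3 = s*t^2 has shape L^2 M (L != M), so D-series; mu = 9 gives D_9.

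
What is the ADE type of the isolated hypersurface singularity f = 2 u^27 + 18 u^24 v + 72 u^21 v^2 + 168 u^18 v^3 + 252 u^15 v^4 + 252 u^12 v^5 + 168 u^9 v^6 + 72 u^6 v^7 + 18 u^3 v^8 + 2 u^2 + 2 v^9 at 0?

The Hessian of f at 0 has rank 1. Corank 1: A-series; mu = 8 gives A_8.

A_{8}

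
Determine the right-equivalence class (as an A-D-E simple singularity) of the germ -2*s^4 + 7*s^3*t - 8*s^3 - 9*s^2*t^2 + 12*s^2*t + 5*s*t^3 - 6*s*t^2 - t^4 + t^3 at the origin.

E_{7}

The Hessian of f at 0 is [[0, 0], [0, 0]] with rank 0, so corank 2. A Groebner basis of the Jacobian ideal J(f) in C{s,t} is {768*s^2 - 768*s*t + t^4 - 8*t^3 + 192*t^2, s^3 + 36*s^2 - 36*s*t - t^3/2 + 9*t^2, s^2*t + 40*s^2 - 40*s*t - 2*t^3/3 + 10*t^2, 32*s^2 + s*t^2 - 32*s*t - 5*t^3/6 + 8*t^2}; counting standard monomials gives mu = 7. Corank 2; j^3 = -(2*s - t)^3 is a perfect cube, so E-series; the 4-jet and mu = 7 give E_7.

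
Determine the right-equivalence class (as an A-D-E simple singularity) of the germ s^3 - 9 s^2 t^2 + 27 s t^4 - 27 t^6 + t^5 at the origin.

The Hessian of f at 0 is [[0, 0], [0, 0]] with rank 0, so corank 2. A Groebner basis of the Jacobian ideal J(f) in C{s,t} is {t^4, s^3, -s^2/6 + s*t^2}; counting standard monomials gives mu = 8. Corank 2; j^3 = s^3 is a perfect cube, so E-series; the 5-jet and mu = 8 give E_8.

E_8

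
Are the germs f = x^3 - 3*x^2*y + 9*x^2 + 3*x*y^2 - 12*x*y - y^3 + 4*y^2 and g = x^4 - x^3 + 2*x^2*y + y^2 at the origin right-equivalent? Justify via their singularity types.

Yes.

The Hessian of f at 0 has rank 1. Corank 1: A-series; mu = 2 gives A_2. The Hessian of g at 0 has rank 1. Corank 1: A-series; mu = 2 gives A_2. Both have type A_2, hence right-equivalent.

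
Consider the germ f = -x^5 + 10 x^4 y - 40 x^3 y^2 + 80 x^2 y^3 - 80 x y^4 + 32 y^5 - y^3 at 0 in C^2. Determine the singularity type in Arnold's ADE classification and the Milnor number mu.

Type E_{8}, Milnor number mu = 8.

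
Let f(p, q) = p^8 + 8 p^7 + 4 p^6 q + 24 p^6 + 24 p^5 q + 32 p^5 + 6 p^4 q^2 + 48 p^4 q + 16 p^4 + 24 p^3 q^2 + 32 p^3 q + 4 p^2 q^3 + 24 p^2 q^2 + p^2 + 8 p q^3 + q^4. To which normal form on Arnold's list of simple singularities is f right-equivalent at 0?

A_3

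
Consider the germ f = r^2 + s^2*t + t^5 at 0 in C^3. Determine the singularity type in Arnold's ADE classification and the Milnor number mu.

The Hessian of f at 0 has rank 1. Corank 2; j^3 = s^2*t has shape L^2 M (L != M), so D-series; mu = 6 gives D_6.

Type D_6, Milnor number mu = 6.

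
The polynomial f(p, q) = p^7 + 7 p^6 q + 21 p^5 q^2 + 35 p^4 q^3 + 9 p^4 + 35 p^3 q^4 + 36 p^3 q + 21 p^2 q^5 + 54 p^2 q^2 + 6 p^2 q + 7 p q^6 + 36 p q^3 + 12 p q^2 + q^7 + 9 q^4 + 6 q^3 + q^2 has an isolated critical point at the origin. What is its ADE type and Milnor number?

Type A_{6}, Milnor number mu = 6.

The Hessian of f at 0 is [[0, 0], [0, 2]] with rank 1, so corank 1. A Groebner basis of the Jacobian ideal J(f) in C{p,q} is {q^3, p^2 + 2*p*q + q^2 + q/3}; counting standard monomials gives mu = 6. Corank 1: A-series; mu = 6 gives A_6.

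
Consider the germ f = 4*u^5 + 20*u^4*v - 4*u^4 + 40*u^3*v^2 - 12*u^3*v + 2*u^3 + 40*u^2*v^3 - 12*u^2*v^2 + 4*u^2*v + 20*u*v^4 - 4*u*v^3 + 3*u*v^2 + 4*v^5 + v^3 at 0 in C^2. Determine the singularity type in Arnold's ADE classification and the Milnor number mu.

The Hessian of f at 0 is [[0, 0], [0, 0]] with rank 0, so corank 2. A Groebner basis of the Jacobian ideal J(f) in C{u,v} is {v^3, u^2 - 3*v^2/2, u*v + 3*v^2/2}; counting standard monomials gives mu = 4. Corank 2; j^3 = (u + v)*(2*u^2 + 2*u*v + v^2) splits into three distinct lines over C (the quadratic factor has nonzero discriminant), so D_4.

Type D_4, Milnor number mu = 4.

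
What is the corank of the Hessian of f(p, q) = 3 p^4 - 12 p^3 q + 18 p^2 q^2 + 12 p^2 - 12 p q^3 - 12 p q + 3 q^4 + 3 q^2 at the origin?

1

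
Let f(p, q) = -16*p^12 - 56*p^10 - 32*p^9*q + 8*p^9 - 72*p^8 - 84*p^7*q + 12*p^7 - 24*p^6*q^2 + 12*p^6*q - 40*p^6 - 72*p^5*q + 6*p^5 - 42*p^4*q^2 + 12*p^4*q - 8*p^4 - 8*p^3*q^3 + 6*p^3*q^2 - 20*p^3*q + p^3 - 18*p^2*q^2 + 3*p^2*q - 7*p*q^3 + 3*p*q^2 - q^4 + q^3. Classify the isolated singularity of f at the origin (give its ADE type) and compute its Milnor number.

Type E_{7}, Milnor number mu = 7.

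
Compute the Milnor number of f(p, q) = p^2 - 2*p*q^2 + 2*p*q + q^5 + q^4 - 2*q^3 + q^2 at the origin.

The Hessian of f at 0 has rank 1. Corank 1: A-series; mu = 4 gives A_4.

4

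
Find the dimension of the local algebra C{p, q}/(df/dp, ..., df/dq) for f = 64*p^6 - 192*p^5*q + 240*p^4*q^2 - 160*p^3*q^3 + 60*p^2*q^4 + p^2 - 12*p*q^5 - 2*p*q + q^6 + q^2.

The Hessian of f at 0 has rank 1. Corank 1: A-series; mu = 5 gives A_5.

5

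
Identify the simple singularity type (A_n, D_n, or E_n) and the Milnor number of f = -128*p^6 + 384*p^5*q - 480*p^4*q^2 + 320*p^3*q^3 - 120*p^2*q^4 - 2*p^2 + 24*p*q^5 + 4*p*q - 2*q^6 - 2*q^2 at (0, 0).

The Hessian of f at 0 has rank 1. Corank 1: A-series; mu = 5 gives A_5.

Type A5, Milnor number mu = 5.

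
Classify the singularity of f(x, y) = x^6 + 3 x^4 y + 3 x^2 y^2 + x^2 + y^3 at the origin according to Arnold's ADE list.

The Hessian of f at 0 has rank 1. Corank 1: A-series; mu = 2 gives A_2.

A2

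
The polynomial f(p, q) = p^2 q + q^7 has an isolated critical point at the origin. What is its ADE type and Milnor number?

Type D8, Milnor number mu = 8.

The Hessian of f at 0 has rank 0. Corank 2; j^3 = p^2*q has shape L^2 M (L != M), so D-series; mu = 8 gives D_8.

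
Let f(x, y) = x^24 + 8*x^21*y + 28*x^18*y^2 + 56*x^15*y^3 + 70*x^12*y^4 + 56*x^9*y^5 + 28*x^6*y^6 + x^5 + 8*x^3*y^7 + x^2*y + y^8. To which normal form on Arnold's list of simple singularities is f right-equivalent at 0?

D_{9}

The Hessian of f at 0 is [[0, 0], [0, 0]] with rank 0, so corank 2. A Groebner basis of the Jacobian ideal J(f) in C{x,y} is {x^2/8 + y^7, x^3, x*y}; counting standard monomials gives mu = 9. Corank 2; j^3 = x^2*y has shape L^2 M (L != M), so D-series; mu = 9 gives D_9.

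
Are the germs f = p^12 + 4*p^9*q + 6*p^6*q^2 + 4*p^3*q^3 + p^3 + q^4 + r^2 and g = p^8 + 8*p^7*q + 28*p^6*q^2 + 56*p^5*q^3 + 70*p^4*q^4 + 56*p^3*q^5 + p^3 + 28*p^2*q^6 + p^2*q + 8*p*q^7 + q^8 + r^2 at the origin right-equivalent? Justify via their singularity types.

No.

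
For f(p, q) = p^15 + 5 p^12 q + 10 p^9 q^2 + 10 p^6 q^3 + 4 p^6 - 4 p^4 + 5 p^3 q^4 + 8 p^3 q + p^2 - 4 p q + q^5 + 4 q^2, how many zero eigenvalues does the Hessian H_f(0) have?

1

The Hessian at 0 is [[2, -4], [-4, 8]] of rank 1; hence corank 1.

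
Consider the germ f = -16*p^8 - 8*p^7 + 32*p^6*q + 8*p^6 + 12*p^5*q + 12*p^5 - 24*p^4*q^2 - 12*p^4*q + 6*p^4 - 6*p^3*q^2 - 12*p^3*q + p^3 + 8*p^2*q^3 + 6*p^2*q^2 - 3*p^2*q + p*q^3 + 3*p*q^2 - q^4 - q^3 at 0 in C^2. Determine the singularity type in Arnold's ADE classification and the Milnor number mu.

The Hessian of f at 0 has rank 0. Corank 2; j^3 = (p - q)^3 is a perfect cube, so E-series; the 4-jet and mu = 7 give E_7.

Type E7, Milnor number mu = 7.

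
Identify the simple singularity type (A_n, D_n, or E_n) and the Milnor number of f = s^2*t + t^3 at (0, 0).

Type D_{4}, Milnor number mu = 4.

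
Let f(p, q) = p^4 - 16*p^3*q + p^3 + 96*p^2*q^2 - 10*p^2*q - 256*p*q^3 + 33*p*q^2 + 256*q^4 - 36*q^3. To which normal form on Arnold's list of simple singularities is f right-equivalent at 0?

D_5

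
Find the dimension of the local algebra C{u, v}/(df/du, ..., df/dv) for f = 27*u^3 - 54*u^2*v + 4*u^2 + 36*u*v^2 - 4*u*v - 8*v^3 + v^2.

The Hessian of f at 0 has rank 1. Corank 1: A-series; mu = 2 gives A_2.

2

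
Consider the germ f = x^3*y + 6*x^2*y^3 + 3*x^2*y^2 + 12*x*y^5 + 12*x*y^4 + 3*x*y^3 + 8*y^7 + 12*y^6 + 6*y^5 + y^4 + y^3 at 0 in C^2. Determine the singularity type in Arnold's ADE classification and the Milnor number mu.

The Hessian of f at 0 has rank 0. Corank 2; j^3 = y^3 is a perfect cube, so E-series; the 4-jet and mu = 7 give E_7.

Type E_{7}, Milnor number mu = 7.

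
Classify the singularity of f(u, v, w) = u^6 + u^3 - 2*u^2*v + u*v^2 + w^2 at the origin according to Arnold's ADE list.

D7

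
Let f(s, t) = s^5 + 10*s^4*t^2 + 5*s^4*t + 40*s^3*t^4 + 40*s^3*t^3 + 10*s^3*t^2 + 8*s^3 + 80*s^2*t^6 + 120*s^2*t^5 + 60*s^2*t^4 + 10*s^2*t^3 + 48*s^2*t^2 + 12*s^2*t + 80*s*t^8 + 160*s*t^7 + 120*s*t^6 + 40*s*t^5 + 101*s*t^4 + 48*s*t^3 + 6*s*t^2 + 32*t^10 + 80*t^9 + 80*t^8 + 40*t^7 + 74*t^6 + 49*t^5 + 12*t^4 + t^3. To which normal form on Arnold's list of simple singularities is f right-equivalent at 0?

The Hessian of f at 0 is [[0, 0], [0, 0]] with rank 0, so corank 2. A Groebner basis of the Jacobian ideal J(f) in C{s,t} is {-5*s^2/32 + s*t^3 - 5*s*t^2/8 - 5*s*t/32 - 5*t^3/16 - 5*t^2/128, s^2/4 + s*t^2 + s*t/4 + t^4 + t^3/2 + t^2/16, s^3 - 3*s^2/16 - 3*s*t^2/2 - 3*s*t/16 - 5*t^3/8 - 3*t^2/64, s^2*t + s^2/8 + 3*s*t^2/2 + s*t/8 + t^3/2 + t^2/32}; counting standard monomials gives mu = 8. Corank 2; j^3 = (2*s + t)^3 is a perfect cube, so E-series; the 5-jet and mu = 8 give E_8.

E_{8}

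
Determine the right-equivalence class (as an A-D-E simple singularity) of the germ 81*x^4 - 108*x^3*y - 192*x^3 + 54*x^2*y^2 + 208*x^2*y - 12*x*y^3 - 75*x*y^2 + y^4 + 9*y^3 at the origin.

The Hessian of f at 0 has rank 0. Corank 2; j^3 = -(3*x - y)*(8*x - 3*y)^2 has shape L^2 M (L != M), so D-series; mu = 5 gives D_5.

D_{5}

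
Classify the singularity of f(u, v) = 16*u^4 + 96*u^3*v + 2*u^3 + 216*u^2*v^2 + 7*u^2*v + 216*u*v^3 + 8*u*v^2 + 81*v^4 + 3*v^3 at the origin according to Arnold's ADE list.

D5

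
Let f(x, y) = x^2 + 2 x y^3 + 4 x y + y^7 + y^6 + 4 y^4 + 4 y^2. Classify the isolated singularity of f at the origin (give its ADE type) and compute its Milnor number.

Type A6, Milnor number mu = 6.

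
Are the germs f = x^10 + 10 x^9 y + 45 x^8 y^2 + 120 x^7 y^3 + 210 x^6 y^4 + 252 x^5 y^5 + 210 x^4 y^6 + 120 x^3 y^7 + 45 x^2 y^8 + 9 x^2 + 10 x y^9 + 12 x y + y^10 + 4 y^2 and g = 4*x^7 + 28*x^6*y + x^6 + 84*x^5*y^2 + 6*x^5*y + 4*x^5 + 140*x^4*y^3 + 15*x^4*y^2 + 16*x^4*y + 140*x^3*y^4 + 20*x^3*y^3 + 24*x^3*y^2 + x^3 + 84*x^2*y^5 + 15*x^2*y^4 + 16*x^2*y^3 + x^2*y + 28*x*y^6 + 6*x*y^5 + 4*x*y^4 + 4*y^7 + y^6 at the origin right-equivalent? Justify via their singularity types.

The Hessian of f at 0 is [[18, 12], [12, 8]] with rank 1, so corank 1. A Groebner basis of the Jacobian ideal J(f) in C{x,y} is {y^9, x + 2*y/3}; counting standard monomials gives mu = 9. Corank 1: A-series; mu = 9 gives A_9. The Hessian of g at 0 is [[0, 0], [0, 0]] with rank 0, so corank 2. A Groebner basis of the Jacobian ideal J(g) in C{x,y} is {x^2/2 + x*y/2 + y^4, x^3, x^2*y, -x^2/3 + x*y^2}; counting standard monomials gives mu = 7. Corank 2; j^3 = x^2*(x + y) has shape L^2 M (L != M), so D-series; mu = 7 gives D_7. f is A_9 but g is D_7, hence not right-equivalent.

No.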